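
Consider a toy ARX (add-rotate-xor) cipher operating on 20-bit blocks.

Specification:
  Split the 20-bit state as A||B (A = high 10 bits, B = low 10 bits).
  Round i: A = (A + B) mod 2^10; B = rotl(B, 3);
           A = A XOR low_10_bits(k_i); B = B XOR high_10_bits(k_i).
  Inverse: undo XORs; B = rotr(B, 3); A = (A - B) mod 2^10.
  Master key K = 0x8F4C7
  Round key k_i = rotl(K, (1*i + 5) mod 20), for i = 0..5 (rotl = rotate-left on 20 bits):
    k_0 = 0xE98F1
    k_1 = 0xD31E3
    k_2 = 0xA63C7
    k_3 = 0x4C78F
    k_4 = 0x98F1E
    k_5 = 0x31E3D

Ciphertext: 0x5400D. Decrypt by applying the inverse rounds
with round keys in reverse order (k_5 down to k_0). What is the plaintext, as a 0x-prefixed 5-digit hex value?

0x1C89F

s_0 = ciphertext = 0x5400D
s_1 = InvRound(s_0, k_5) = 0x95119
s_2 = InvRound(s_1, k_4) = 0xF6D6F
s_3 = InvRound(s_2, k_3) = 0x5270B
s_4 = InvRound(s_3, k_2) = 0x371B2
s_5 = InvRound(s_4, k_1) = 0x7835F
s_6 = InvRound(s_5, k_0) = 0x1C89F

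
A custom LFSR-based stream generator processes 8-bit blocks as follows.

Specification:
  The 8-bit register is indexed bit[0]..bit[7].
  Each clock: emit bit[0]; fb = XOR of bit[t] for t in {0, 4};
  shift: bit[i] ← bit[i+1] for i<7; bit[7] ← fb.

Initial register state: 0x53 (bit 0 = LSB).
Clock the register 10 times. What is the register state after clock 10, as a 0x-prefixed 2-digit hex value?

reg_0 = 0x53
clock 1: out=1, reg = 0x29
clock 2: out=1, reg = 0x94
clock 3: out=0, reg = 0xCA
clock 4: out=0, reg = 0x65
clock 5: out=1, reg = 0xB2
clock 6: out=0, reg = 0xD9
clock 7: out=1, reg = 0x6C
clock 8: out=0, reg = 0x36
clock 9: out=0, reg = 0x9B
clock 10: out=1, reg = 0x4D

0x4D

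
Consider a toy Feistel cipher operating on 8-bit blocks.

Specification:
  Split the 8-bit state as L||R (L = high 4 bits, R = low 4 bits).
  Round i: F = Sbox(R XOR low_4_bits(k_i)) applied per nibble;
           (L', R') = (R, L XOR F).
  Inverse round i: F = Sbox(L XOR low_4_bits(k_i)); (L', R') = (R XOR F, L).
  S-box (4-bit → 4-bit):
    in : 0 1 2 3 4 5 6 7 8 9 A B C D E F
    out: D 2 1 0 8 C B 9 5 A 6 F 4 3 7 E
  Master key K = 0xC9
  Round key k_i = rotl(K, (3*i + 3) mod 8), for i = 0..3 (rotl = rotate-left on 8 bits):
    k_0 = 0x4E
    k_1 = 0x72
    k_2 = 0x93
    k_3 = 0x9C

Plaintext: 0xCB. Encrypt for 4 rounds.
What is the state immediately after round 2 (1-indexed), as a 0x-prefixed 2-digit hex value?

0x0A

s_0 = plaintext = 0xCB
s_1 = Round(s_0, k_0) = 0xB0
s_2 = Round(s_1, k_1) = 0x0A
s_3 = Round(s_2, k_2) = 0xAA
s_4 = Round(s_3, k_3) = 0xA1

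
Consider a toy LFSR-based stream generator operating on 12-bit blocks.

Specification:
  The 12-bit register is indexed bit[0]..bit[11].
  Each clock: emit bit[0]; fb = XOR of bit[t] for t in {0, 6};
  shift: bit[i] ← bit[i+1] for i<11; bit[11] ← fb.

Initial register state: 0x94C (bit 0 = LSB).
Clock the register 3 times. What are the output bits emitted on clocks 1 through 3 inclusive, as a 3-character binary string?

reg_0 = 0x94C
clock 1: out=0, reg = 0xCA6
clock 2: out=0, reg = 0x653
clock 3: out=1, reg = 0x329

001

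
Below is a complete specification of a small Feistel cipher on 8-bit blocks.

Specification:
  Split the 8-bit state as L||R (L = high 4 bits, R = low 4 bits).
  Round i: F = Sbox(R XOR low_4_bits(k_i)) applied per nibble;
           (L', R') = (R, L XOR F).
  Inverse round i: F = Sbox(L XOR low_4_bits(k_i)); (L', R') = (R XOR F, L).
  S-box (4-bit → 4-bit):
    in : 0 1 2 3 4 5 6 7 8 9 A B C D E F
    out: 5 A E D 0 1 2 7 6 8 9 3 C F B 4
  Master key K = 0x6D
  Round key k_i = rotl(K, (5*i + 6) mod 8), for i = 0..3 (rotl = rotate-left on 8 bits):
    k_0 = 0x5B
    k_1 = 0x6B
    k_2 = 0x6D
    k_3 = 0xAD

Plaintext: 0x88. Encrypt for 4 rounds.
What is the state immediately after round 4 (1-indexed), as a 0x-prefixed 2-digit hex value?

0xEE

s_0 = plaintext = 0x88
s_1 = Round(s_0, k_0) = 0x85
s_2 = Round(s_1, k_1) = 0x53
s_3 = Round(s_2, k_2) = 0x3E
s_4 = Round(s_3, k_3) = 0xEE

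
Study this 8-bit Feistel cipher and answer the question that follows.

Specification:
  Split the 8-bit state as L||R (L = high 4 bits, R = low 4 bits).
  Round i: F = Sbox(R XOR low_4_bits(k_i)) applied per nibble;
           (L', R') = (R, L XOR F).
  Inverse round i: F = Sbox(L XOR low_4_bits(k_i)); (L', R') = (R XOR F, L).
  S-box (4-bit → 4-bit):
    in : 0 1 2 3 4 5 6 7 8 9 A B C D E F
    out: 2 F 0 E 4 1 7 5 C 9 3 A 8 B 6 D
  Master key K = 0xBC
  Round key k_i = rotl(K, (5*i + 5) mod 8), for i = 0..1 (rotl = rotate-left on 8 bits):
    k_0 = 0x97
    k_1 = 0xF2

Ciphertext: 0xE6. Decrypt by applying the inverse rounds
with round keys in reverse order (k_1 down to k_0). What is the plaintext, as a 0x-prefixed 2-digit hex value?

0x7E

s_0 = ciphertext = 0xE6
s_1 = InvRound(s_0, k_1) = 0xEE
s_2 = InvRound(s_1, k_0) = 0x7E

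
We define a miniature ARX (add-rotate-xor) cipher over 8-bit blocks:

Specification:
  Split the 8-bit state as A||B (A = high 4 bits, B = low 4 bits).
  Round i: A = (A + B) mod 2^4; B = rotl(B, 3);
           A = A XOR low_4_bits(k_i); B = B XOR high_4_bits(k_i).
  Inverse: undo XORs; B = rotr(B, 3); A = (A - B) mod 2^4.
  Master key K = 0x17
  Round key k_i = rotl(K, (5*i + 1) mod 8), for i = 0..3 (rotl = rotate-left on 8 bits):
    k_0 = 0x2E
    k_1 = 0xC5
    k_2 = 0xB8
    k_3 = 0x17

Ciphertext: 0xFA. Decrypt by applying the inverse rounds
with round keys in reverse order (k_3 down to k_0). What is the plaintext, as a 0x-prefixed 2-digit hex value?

0x41

s_0 = ciphertext = 0xFA
s_1 = InvRound(s_0, k_3) = 0x17
s_2 = InvRound(s_1, k_2) = 0x09
s_3 = InvRound(s_2, k_1) = 0xBA
s_4 = InvRound(s_3, k_0) = 0x41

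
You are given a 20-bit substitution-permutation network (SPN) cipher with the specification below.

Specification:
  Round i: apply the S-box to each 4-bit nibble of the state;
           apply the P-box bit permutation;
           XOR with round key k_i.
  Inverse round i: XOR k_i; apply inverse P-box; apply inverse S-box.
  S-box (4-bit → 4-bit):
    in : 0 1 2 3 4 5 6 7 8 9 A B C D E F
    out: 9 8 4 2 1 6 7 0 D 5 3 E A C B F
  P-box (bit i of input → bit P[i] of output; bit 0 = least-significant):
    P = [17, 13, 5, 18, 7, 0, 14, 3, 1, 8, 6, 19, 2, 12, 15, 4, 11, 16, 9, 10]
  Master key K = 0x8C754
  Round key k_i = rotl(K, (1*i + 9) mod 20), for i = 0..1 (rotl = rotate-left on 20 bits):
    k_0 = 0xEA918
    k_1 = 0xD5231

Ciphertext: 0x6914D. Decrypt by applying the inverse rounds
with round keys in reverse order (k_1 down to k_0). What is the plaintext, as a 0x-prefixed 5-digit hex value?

s_0 = ciphertext = 0x6914D
s_1 = InvRound(s_0, k_1) = 0x58BD9
s_2 = InvRound(s_1, k_0) = 0x57DAA

0x57DAA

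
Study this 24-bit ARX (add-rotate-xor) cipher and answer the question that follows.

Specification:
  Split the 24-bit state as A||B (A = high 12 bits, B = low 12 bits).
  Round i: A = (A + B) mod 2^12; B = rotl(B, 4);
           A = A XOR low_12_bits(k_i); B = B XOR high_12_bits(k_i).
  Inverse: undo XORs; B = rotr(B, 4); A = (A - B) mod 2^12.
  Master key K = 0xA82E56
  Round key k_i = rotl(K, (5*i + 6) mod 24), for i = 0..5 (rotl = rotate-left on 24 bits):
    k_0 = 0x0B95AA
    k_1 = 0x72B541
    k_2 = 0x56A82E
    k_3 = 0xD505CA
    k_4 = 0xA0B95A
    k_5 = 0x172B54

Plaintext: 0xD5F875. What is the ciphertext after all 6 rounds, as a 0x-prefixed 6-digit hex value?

0x6D17BE

s_0 = plaintext = 0xD5F875
s_1 = Round(s_0, k_0) = 0x07E7E1
s_2 = Round(s_1, k_1) = 0xD1E93C
s_3 = Round(s_2, k_2) = 0xE746A3
s_4 = Round(s_3, k_3) = 0x0DD766
s_5 = Round(s_4, k_4) = 0x119C6C
s_6 = Round(s_5, k_5) = 0x6D17BE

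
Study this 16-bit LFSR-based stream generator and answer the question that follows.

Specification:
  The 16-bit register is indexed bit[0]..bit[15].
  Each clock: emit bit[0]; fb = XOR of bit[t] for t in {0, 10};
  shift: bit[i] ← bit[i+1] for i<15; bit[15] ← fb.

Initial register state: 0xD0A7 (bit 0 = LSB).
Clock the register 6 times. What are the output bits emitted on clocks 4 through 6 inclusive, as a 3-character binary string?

reg_0 = 0xD0A7
clock 1: out=1, reg = 0xE853
clock 2: out=1, reg = 0xF429
clock 3: out=1, reg = 0x7A14
clock 4: out=0, reg = 0x3D0A
clock 5: out=0, reg = 0x9E85
clock 6: out=1, reg = 0x4F42

001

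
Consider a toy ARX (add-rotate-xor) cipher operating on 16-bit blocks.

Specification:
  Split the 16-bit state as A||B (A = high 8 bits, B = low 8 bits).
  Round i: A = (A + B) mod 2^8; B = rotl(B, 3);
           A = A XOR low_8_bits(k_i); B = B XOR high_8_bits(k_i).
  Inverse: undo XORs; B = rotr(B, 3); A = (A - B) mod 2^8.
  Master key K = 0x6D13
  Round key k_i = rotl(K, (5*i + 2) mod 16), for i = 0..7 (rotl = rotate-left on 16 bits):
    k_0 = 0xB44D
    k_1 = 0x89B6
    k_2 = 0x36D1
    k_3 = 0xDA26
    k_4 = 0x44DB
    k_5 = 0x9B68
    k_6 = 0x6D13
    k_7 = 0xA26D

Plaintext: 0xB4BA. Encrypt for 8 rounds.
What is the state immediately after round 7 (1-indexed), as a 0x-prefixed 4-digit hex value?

0x1737

s_0 = plaintext = 0xB4BA
s_1 = Round(s_0, k_0) = 0x2361
s_2 = Round(s_1, k_1) = 0x3282
s_3 = Round(s_2, k_2) = 0x6522
s_4 = Round(s_3, k_3) = 0xA1CB
s_5 = Round(s_4, k_4) = 0xB71A
s_6 = Round(s_5, k_5) = 0xB94B
s_7 = Round(s_6, k_6) = 0x1737
s_8 = Round(s_7, k_7) = 0x231B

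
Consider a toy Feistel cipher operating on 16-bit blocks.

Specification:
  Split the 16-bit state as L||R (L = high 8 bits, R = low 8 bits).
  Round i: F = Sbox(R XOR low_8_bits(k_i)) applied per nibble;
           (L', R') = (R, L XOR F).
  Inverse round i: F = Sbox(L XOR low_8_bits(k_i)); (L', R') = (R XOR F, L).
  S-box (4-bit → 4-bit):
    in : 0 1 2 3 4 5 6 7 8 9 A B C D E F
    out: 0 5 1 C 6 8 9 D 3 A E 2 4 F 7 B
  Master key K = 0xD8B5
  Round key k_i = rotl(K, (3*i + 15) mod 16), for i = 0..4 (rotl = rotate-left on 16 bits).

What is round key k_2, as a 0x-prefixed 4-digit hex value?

K = 0xD8B5
k_0 = rotl(K, (3*0+15) mod 16) = rotl(K, 15) = 0xEC5A
k_1 = rotl(K, (3*1+15) mod 16) = rotl(K, 2) = 0x62D7
k_2 = rotl(K, (3*2+15) mod 16) = rotl(K, 5) = 0x16BB

0x16BB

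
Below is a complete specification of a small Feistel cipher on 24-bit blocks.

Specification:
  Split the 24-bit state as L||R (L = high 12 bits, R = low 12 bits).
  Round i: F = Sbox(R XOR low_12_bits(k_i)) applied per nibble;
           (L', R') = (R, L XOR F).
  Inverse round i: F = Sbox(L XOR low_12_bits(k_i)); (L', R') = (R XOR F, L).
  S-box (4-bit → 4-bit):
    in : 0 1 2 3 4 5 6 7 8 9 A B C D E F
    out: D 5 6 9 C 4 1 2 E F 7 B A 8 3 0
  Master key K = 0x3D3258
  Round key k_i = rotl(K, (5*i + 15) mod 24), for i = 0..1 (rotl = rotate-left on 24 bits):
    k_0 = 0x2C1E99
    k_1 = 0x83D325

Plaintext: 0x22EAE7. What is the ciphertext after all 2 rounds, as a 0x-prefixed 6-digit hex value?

0xE0D289

s_0 = plaintext = 0x22EAE7
s_1 = Round(s_0, k_0) = 0xAE7E0D
s_2 = Round(s_1, k_1) = 0xE0D289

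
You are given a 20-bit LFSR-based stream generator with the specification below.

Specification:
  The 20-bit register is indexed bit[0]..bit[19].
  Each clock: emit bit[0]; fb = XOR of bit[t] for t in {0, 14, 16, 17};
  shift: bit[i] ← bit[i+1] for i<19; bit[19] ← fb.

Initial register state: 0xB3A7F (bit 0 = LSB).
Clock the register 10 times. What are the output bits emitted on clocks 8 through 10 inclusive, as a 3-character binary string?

reg_0 = 0xB3A7F
clock 1: out=1, reg = 0xD9D3F
clock 2: out=1, reg = 0x6CE9F
clock 3: out=1, reg = 0xB674F
clock 4: out=1, reg = 0x5B3A7
clock 5: out=1, reg = 0x2D9D3
clock 6: out=1, reg = 0x96CE9
clock 7: out=1, reg = 0xCB674
clock 8: out=0, reg = 0x65B3A
clock 9: out=0, reg = 0x32D9D
clock 10: out=1, reg = 0x996CE

001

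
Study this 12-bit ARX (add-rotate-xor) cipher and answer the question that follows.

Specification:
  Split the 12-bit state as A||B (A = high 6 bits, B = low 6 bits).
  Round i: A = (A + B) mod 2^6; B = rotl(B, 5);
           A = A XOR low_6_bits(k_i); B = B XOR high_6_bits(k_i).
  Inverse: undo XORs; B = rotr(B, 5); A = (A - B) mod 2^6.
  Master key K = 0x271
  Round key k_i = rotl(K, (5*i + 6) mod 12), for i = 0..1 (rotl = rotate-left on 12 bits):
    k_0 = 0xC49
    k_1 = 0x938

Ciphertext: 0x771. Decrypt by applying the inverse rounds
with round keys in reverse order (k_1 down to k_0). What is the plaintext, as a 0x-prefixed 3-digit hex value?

0xF36

s_0 = ciphertext = 0x771
s_1 = InvRound(s_0, k_1) = 0xEEA
s_2 = InvRound(s_1, k_0) = 0xF36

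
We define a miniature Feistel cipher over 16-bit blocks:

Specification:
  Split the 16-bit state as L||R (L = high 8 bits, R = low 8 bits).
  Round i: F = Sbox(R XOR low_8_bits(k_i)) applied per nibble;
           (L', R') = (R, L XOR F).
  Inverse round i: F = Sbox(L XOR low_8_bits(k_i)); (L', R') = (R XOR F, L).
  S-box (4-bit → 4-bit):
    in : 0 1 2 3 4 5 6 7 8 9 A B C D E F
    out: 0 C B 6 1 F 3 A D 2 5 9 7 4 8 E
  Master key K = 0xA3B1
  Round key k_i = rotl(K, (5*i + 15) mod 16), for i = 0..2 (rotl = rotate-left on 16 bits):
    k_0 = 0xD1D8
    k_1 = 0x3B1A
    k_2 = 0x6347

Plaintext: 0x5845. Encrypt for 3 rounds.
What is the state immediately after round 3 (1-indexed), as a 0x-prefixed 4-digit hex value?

0x7610

s_0 = plaintext = 0x5845
s_1 = Round(s_0, k_0) = 0x457C
s_2 = Round(s_1, k_1) = 0x7C76
s_3 = Round(s_2, k_2) = 0x7610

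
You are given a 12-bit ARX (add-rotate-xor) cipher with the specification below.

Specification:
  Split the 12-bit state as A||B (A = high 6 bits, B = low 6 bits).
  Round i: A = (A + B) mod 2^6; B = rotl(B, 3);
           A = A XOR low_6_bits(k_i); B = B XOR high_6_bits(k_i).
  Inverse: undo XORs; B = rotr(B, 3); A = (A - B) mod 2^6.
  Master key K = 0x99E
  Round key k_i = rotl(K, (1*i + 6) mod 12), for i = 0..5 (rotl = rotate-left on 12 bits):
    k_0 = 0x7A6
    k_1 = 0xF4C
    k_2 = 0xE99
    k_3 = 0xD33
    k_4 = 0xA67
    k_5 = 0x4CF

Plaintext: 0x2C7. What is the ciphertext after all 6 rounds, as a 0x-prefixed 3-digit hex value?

0x034

s_0 = plaintext = 0x2C7
s_1 = Round(s_0, k_0) = 0xD26
s_2 = Round(s_1, k_1) = 0x589
s_3 = Round(s_2, k_2) = 0x1B3
s_4 = Round(s_3, k_3) = 0x2AA
s_5 = Round(s_4, k_4) = 0x4FC
s_6 = Round(s_5, k_5) = 0x034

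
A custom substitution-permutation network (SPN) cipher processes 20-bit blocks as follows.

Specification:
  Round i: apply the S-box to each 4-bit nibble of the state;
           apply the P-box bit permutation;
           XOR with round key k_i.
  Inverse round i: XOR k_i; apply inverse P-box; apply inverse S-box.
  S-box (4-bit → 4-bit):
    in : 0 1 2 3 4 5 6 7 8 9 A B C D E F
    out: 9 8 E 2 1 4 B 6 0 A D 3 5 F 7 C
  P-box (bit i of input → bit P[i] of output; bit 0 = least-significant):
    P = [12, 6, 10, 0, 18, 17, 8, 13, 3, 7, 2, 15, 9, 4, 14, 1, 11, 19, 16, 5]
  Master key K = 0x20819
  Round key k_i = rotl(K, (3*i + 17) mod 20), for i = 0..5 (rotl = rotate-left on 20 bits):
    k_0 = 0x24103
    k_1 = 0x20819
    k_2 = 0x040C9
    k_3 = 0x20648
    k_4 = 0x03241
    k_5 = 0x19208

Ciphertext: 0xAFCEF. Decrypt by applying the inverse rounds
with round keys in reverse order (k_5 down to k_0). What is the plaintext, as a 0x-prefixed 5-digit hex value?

s_0 = ciphertext = 0xAFCEF
s_1 = InvRound(s_0, k_5) = 0xDA792
s_2 = InvRound(s_1, k_4) = 0x799CD
s_3 = InvRound(s_2, k_3) = 0xC42CA
s_4 = InvRound(s_3, k_2) = 0x30841
s_5 = InvRound(s_4, k_1) = 0x53483
s_6 = InvRound(s_5, k_0) = 0x553DC

0x553DC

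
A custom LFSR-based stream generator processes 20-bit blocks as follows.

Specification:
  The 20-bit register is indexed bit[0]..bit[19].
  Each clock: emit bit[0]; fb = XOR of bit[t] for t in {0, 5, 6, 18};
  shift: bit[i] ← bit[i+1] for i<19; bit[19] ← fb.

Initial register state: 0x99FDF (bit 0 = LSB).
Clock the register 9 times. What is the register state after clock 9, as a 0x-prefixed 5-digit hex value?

0x764CF

reg_0 = 0x99FDF
clock 1: out=1, reg = 0x4CFEF
clock 2: out=1, reg = 0x267F7
clock 3: out=1, reg = 0x933FB
clock 4: out=1, reg = 0xC99FD
clock 5: out=1, reg = 0x64CFE
clock 6: out=0, reg = 0xB267F
clock 7: out=1, reg = 0xD933F
clock 8: out=1, reg = 0xEC99F
clock 9: out=1, reg = 0x764CF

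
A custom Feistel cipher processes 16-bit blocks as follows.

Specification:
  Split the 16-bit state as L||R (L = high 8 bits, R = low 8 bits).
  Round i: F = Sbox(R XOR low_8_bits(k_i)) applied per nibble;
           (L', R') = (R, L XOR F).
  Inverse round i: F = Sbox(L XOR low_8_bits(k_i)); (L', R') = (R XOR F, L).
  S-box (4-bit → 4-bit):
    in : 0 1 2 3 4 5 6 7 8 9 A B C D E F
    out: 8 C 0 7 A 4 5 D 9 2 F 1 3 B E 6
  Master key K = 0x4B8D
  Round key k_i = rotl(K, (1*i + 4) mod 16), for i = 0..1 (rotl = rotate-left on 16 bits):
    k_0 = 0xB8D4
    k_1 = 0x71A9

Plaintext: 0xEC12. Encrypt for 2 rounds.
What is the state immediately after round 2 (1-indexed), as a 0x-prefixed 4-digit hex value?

0xD9CA

s_0 = plaintext = 0xEC12
s_1 = Round(s_0, k_0) = 0x12D9
s_2 = Round(s_1, k_1) = 0xD9CA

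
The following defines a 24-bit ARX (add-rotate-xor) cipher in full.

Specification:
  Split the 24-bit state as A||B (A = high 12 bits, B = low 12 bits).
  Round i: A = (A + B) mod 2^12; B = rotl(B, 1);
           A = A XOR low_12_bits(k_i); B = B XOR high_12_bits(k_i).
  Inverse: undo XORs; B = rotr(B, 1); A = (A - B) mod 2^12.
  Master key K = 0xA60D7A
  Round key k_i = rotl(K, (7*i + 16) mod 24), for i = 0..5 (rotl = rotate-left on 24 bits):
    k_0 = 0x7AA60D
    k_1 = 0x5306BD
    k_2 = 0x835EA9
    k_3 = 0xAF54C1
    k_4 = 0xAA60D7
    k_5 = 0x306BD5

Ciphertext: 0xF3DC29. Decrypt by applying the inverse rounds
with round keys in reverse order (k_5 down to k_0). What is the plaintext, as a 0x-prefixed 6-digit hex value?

s_0 = ciphertext = 0xF3DC29
s_1 = InvRound(s_0, k_5) = 0x551F97
s_2 = InvRound(s_1, k_4) = 0xAEEA98
s_3 = InvRound(s_2, k_3) = 0x5F9836
s_4 = InvRound(s_3, k_2) = 0x34F801
s_5 = InvRound(s_4, k_1) = 0x75AE98
s_6 = InvRound(s_5, k_0) = 0xCBE499

0xCBE499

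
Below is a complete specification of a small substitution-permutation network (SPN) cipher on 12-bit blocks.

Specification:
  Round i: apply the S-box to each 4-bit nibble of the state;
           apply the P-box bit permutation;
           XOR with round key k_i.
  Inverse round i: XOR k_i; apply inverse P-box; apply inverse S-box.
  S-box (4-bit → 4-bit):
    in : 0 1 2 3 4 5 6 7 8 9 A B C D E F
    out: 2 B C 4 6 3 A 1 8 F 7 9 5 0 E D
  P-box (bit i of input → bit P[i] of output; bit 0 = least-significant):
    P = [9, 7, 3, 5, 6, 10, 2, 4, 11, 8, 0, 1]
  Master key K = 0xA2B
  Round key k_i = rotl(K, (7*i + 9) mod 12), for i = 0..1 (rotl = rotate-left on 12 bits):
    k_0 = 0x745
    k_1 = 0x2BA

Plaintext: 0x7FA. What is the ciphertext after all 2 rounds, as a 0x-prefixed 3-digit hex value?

0x446

s_0 = plaintext = 0x7FA
s_1 = Round(s_0, k_0) = 0xD99
s_2 = Round(s_1, k_1) = 0x446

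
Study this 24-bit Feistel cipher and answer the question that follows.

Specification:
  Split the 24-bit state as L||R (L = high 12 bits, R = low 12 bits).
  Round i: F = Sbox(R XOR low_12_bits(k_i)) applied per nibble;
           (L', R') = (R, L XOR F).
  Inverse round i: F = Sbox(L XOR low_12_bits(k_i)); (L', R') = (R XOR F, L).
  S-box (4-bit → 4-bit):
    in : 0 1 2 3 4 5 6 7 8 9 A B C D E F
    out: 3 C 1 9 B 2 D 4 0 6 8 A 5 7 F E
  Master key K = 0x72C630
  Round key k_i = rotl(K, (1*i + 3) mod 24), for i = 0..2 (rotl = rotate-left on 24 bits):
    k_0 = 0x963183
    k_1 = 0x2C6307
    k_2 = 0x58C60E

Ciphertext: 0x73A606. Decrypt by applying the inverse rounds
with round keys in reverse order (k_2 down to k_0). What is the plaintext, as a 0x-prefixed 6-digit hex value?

s_0 = ciphertext = 0x73A606
s_1 = InvRound(s_0, k_2) = 0xA9D73A
s_2 = InvRound(s_1, k_1) = 0x152A9D
s_3 = InvRound(s_2, k_0) = 0x9E1152

0x9E1152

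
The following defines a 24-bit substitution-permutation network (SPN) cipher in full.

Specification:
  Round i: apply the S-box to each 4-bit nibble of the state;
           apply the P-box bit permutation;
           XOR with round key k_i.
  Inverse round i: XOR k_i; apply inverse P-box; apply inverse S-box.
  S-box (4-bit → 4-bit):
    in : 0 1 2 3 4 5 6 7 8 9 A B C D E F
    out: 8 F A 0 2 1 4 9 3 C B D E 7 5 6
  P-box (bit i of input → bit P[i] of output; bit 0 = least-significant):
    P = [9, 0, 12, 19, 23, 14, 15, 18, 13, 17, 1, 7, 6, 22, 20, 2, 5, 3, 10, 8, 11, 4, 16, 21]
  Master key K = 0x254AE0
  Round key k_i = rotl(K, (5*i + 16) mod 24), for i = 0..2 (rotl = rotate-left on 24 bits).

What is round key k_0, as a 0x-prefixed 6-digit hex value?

0xE0254A

K = 0x254AE0
k_0 = rotl(K, (5*0+16) mod 24) = rotl(K, 16) = 0xE0254A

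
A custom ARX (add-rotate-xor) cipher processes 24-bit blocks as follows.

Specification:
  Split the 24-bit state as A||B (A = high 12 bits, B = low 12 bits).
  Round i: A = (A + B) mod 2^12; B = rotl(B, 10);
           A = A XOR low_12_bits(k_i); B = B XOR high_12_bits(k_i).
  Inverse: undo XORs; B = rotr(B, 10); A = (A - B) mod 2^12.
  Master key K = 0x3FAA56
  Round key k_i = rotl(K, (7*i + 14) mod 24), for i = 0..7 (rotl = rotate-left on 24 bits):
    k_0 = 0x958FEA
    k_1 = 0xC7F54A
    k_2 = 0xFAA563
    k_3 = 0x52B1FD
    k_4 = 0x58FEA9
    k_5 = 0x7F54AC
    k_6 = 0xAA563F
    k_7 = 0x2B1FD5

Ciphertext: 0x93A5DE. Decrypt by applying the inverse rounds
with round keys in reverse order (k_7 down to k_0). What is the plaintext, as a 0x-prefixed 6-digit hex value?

0x15A585

s_0 = ciphertext = 0x93A5DE
s_1 = InvRound(s_0, k_7) = 0x932DBD
s_2 = InvRound(s_1, k_6) = 0x2ACC61
s_3 = InvRound(s_2, k_5) = 0x7AEE52
s_4 = InvRound(s_3, k_4) = 0x991F76
s_5 = InvRound(s_4, k_3) = 0xEF6976
s_6 = InvRound(s_5, k_2) = 0x024B71
s_7 = InvRound(s_6, k_1) = 0x935C39
s_8 = InvRound(s_7, k_0) = 0x15A585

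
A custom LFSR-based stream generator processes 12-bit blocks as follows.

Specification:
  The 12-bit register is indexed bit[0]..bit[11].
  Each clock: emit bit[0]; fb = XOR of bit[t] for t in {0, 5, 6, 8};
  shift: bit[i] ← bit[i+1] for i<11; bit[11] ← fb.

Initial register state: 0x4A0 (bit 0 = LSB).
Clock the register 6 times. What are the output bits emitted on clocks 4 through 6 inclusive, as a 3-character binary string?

reg_0 = 0x4A0
clock 1: out=0, reg = 0xA50
clock 2: out=0, reg = 0xD28
clock 3: out=0, reg = 0x694
clock 4: out=0, reg = 0x34A
clock 5: out=0, reg = 0x1A5
clock 6: out=1, reg = 0x8D2

001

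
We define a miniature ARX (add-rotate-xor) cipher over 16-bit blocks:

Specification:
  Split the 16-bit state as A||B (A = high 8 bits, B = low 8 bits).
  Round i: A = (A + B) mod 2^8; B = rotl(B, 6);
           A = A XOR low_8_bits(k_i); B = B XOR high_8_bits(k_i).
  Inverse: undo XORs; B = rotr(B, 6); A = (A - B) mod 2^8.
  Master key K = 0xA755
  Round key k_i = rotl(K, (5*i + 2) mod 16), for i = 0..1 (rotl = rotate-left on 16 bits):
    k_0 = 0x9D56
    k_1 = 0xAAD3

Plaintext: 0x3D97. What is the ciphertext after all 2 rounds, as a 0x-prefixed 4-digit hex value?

0x29B4

s_0 = plaintext = 0x3D97
s_1 = Round(s_0, k_0) = 0x8278
s_2 = Round(s_1, k_1) = 0x29B4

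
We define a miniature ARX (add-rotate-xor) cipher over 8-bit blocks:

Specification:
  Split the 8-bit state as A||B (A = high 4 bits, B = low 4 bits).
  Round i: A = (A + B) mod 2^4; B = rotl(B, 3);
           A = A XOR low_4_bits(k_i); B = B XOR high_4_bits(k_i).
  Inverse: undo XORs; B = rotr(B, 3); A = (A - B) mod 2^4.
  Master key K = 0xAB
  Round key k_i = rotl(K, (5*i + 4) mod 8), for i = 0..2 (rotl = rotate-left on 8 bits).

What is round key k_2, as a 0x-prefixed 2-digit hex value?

K = 0xAB
k_0 = rotl(K, (5*0+4) mod 8) = rotl(K, 4) = 0xBA
k_1 = rotl(K, (5*1+4) mod 8) = rotl(K, 1) = 0x57
k_2 = rotl(K, (5*2+4) mod 8) = rotl(K, 6) = 0xEA

0xEA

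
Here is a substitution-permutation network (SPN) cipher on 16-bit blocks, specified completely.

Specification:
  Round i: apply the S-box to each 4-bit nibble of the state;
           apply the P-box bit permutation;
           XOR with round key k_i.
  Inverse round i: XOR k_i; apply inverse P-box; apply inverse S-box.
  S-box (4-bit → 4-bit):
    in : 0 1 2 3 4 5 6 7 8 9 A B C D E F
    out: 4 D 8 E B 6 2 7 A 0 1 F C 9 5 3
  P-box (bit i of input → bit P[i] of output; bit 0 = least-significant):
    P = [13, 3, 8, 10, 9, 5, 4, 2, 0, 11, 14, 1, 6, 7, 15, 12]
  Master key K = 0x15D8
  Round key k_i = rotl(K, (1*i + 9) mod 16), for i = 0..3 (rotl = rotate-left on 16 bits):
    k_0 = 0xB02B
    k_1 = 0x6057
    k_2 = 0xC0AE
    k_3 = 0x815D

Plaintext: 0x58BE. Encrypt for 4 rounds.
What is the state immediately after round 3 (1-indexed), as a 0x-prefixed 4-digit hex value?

s_0 = plaintext = 0x58BE
s_1 = Round(s_0, k_0) = 0x1B9D
s_2 = Round(s_1, k_1) = 0x9C14
s_3 = Round(s_2, k_2) = 0xA6B0
s_4 = Round(s_3, k_3) = 0x8A29

0xA6B0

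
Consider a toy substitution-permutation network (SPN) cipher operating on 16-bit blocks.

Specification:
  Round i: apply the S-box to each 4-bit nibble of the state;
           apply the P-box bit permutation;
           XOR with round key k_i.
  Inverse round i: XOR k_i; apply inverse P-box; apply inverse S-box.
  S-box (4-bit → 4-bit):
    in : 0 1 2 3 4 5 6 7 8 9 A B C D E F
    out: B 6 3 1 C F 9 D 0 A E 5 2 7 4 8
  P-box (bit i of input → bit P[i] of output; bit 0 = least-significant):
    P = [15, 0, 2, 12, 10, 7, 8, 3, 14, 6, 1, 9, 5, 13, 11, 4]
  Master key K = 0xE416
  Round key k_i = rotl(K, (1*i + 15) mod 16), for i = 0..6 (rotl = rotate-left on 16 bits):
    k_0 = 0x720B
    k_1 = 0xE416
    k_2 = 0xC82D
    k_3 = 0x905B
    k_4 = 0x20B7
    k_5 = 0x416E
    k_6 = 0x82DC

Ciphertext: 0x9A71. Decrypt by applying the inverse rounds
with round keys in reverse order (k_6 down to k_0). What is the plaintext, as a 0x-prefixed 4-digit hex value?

s_0 = ciphertext = 0x9A71
s_1 = InvRound(s_0, k_6) = 0xB89A
s_2 = InvRound(s_1, k_5) = 0x5217
s_3 = InvRound(s_2, k_4) = 0x26CF
s_4 = InvRound(s_3, k_3) = 0x9F27
s_5 = InvRound(s_4, k_2) = 0x877F
s_6 = InvRound(s_5, k_1) = 0x204C
s_7 = InvRound(s_6, k_0) = 0x858A

0x858A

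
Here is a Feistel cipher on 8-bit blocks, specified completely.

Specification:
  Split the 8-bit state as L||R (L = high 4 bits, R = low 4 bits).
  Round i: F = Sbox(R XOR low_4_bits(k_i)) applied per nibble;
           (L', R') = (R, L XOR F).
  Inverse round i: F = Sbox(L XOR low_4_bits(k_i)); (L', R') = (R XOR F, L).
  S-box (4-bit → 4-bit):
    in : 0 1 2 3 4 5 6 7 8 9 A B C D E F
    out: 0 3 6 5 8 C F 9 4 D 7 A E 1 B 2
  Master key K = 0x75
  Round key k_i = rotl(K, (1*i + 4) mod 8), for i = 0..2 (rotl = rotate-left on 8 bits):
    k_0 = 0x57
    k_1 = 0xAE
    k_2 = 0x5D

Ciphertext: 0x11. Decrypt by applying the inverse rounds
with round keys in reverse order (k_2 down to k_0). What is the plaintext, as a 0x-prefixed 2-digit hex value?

s_0 = ciphertext = 0x11
s_1 = InvRound(s_0, k_2) = 0xF1
s_2 = InvRound(s_1, k_1) = 0x2F
s_3 = InvRound(s_2, k_0) = 0x32

0x32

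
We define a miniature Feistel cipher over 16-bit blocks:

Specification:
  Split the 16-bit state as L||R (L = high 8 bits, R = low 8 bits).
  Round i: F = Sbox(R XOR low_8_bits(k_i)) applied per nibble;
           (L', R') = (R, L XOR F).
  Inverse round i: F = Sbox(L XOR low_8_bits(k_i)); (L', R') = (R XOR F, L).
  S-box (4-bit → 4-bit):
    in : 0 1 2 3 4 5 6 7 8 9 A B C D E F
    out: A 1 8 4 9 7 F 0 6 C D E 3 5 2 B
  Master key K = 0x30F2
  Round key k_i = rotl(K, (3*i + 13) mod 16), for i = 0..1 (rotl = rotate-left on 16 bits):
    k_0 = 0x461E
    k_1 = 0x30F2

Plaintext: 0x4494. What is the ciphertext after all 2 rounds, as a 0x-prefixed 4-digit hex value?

0x29CA

s_0 = plaintext = 0x4494
s_1 = Round(s_0, k_0) = 0x9429
s_2 = Round(s_1, k_1) = 0x29CA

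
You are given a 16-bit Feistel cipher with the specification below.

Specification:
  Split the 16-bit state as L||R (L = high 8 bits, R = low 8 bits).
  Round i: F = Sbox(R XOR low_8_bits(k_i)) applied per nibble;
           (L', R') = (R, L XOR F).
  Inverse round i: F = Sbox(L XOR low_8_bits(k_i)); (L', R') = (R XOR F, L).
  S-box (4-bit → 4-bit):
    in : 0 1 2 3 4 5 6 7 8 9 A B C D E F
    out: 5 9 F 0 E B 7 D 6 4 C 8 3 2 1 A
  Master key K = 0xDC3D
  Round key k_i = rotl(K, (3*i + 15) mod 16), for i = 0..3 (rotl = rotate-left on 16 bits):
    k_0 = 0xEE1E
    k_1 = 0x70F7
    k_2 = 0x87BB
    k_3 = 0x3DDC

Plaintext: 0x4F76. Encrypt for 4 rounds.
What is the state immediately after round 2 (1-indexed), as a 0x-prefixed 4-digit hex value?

s_0 = plaintext = 0x4F76
s_1 = Round(s_0, k_0) = 0x7639
s_2 = Round(s_1, k_1) = 0x3947
s_3 = Round(s_2, k_2) = 0x479A
s_4 = Round(s_3, k_3) = 0x9AA0

0x3947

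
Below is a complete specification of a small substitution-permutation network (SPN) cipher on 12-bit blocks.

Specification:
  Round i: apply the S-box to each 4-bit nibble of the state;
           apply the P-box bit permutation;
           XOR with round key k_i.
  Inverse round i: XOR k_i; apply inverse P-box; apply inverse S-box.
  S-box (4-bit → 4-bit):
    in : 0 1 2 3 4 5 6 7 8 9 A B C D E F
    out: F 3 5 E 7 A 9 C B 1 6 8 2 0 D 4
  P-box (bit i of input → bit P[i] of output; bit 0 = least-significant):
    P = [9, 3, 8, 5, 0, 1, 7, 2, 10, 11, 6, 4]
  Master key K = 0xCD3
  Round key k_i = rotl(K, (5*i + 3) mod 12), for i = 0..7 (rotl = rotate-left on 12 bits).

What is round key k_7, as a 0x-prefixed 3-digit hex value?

K = 0xCD3
k_0 = rotl(K, (5*0+3) mod 12) = rotl(K, 3) = 0x69E
k_1 = rotl(K, (5*1+3) mod 12) = rotl(K, 8) = 0x3CD
k_2 = rotl(K, (5*2+3) mod 12) = rotl(K, 1) = 0x9A7
k_3 = rotl(K, (5*3+3) mod 12) = rotl(K, 6) = 0x4F3
k_4 = rotl(K, (5*4+3) mod 12) = rotl(K, 11) = 0xE69
k_5 = rotl(K, (5*5+3) mod 12) = rotl(K, 4) = 0xD3C
k_6 = rotl(K, (5*6+3) mod 12) = rotl(K, 9) = 0x79A
k_7 = rotl(K, (5*7+3) mod 12) = rotl(K, 2) = 0x34F

0x34F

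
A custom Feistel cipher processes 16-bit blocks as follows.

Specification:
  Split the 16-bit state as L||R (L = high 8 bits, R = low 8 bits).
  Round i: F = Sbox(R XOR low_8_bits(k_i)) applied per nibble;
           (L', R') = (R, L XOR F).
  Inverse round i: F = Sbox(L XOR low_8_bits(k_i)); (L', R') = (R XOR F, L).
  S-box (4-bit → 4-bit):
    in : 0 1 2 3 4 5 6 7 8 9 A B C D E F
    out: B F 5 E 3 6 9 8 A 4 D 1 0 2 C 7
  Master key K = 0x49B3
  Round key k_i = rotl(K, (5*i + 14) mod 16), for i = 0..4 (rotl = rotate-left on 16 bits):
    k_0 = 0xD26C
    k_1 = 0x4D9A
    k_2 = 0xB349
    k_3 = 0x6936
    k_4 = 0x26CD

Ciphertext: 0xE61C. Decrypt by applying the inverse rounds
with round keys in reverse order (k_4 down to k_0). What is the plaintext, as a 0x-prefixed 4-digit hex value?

0xCCC6

s_0 = ciphertext = 0xE61C
s_1 = InvRound(s_0, k_4) = 0x4DE6
s_2 = InvRound(s_1, k_3) = 0x674D
s_3 = InvRound(s_2, k_2) = 0x1167
s_4 = InvRound(s_3, k_1) = 0xC611
s_5 = InvRound(s_4, k_0) = 0xCCC6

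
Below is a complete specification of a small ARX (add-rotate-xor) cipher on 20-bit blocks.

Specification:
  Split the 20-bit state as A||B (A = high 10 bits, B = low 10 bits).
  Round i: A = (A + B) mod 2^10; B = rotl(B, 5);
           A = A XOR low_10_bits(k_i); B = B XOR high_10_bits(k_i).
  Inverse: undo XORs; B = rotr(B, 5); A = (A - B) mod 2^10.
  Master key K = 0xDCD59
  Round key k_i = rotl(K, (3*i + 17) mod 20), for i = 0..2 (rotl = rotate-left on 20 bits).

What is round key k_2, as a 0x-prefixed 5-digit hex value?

K = 0xDCD59
k_0 = rotl(K, (3*0+17) mod 20) = rotl(K, 17) = 0x3B9AB
k_1 = rotl(K, (3*1+17) mod 20) = rotl(K, 0) = 0xDCD59
k_2 = rotl(K, (3*2+17) mod 20) = rotl(K, 3) = 0xE6ACE

0xE6ACE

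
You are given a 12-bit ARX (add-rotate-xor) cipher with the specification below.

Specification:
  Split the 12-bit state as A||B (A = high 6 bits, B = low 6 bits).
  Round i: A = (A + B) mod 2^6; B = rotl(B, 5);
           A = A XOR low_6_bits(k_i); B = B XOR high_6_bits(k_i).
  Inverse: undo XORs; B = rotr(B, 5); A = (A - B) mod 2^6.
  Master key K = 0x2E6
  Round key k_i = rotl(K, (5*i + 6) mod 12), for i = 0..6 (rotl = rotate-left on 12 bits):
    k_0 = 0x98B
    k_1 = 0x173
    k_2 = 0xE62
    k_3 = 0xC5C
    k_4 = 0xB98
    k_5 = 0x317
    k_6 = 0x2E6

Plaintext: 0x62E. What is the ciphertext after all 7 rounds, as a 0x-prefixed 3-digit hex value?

s_0 = plaintext = 0x62E
s_1 = Round(s_0, k_0) = 0x371
s_2 = Round(s_1, k_1) = 0x37D
s_3 = Round(s_2, k_2) = 0xA07
s_4 = Round(s_3, k_3) = 0xCD2
s_5 = Round(s_4, k_4) = 0x767
s_6 = Round(s_5, k_5) = 0x4FF
s_7 = Round(s_6, k_6) = 0xD34

0xD34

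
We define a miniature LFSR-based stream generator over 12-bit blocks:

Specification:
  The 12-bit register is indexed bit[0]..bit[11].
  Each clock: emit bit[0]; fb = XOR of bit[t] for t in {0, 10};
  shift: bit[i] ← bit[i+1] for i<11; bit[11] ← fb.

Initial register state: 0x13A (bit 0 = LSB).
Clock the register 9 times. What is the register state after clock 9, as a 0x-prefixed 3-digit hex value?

0x790

reg_0 = 0x13A
clock 1: out=0, reg = 0x09D
clock 2: out=1, reg = 0x84E
clock 3: out=0, reg = 0x427
clock 4: out=1, reg = 0x213
clock 5: out=1, reg = 0x909
clock 6: out=1, reg = 0xC84
clock 7: out=0, reg = 0xE42
clock 8: out=0, reg = 0xF21
clock 9: out=1, reg = 0x790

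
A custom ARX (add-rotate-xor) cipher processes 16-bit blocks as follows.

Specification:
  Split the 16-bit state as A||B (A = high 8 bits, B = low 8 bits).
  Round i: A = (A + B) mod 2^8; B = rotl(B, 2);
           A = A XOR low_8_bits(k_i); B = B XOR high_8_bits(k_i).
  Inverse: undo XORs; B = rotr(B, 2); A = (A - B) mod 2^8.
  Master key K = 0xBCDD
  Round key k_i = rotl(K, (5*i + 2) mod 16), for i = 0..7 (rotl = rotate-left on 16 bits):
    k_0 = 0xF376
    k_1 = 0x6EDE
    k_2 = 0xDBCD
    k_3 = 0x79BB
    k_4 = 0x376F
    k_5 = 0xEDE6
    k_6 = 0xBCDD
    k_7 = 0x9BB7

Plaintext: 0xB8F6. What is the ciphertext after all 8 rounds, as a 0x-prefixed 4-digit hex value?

0x0F80

s_0 = plaintext = 0xB8F6
s_1 = Round(s_0, k_0) = 0xD828
s_2 = Round(s_1, k_1) = 0xDECE
s_3 = Round(s_2, k_2) = 0x61E0
s_4 = Round(s_3, k_3) = 0xFAFA
s_5 = Round(s_4, k_4) = 0x9BDC
s_6 = Round(s_5, k_5) = 0x919E
s_7 = Round(s_6, k_6) = 0xF2C6
s_8 = Round(s_7, k_7) = 0x0F80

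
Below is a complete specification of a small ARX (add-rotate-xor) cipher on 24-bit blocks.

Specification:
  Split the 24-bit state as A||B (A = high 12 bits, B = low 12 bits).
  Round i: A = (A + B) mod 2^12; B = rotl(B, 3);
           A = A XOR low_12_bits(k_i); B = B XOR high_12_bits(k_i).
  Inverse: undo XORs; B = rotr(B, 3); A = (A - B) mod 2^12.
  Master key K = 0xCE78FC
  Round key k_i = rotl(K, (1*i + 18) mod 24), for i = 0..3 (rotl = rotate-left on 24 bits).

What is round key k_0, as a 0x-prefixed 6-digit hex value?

0xF339E3

K = 0xCE78FC
k_0 = rotl(K, (1*0+18) mod 24) = rotl(K, 18) = 0xF339E3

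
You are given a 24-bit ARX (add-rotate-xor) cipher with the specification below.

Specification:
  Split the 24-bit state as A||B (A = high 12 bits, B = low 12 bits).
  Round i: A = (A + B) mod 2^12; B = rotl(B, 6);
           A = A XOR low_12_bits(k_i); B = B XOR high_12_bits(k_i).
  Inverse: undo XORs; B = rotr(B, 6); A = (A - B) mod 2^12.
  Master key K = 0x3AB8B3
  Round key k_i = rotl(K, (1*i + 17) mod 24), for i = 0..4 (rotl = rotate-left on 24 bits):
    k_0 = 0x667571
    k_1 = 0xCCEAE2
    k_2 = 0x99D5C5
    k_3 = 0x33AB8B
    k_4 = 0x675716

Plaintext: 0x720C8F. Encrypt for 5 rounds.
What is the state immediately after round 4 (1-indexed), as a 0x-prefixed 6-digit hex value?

0xE2CDC4

s_0 = plaintext = 0x720C8F
s_1 = Round(s_0, k_0) = 0x6DE595
s_2 = Round(s_1, k_1) = 0x691998
s_3 = Round(s_2, k_2) = 0x5ECFBB
s_4 = Round(s_3, k_3) = 0xE2CDC4
s_5 = Round(s_4, k_4) = 0xCE6742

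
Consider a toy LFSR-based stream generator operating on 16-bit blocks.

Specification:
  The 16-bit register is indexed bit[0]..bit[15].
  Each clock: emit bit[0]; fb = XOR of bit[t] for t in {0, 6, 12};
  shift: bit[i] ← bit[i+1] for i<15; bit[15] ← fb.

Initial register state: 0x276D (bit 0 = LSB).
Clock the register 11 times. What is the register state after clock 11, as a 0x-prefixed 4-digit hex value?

reg_0 = 0x276D
clock 1: out=1, reg = 0x13B6
clock 2: out=0, reg = 0x89DB
clock 3: out=1, reg = 0x44ED
clock 4: out=1, reg = 0x2276
clock 5: out=0, reg = 0x913B
clock 6: out=1, reg = 0x489D
clock 7: out=1, reg = 0xA44E
clock 8: out=0, reg = 0xD227
clock 9: out=1, reg = 0x6913
clock 10: out=1, reg = 0xB489
clock 11: out=1, reg = 0x5A44

0x5A44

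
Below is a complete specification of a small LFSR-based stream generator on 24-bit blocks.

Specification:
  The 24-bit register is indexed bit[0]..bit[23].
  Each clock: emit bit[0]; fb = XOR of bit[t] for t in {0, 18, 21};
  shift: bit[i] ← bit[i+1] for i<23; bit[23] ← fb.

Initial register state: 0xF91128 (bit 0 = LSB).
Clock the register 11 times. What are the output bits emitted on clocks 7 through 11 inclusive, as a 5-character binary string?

00100

reg_0 = 0xF91128
clock 1: out=0, reg = 0xFC8894
clock 2: out=0, reg = 0x7E444A
clock 3: out=0, reg = 0x3F2225
clock 4: out=1, reg = 0x9F9112
clock 5: out=0, reg = 0xCFC889
clock 6: out=1, reg = 0x67E444
clock 7: out=0, reg = 0x33F222
clock 8: out=0, reg = 0x99F911
clock 9: out=1, reg = 0xCCFC88
clock 10: out=0, reg = 0xE67E44
clock 11: out=0, reg = 0x733F22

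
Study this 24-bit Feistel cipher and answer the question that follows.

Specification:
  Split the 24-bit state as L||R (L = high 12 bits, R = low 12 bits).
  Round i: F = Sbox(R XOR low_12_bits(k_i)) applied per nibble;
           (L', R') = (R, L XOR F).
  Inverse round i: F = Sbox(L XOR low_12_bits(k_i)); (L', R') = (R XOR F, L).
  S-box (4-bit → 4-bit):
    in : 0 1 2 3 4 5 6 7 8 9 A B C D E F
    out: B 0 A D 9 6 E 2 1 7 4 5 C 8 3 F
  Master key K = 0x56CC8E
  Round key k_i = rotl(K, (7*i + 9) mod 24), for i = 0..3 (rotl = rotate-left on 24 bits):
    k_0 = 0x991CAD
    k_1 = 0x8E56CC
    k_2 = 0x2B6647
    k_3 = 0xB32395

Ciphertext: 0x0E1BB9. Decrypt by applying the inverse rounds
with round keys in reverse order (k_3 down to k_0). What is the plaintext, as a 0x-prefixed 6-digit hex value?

s_0 = ciphertext = 0x0E1BB9
s_1 = InvRound(s_0, k_3) = 0x6900E1
s_2 = InvRound(s_1, k_2) = 0xB63690
s_3 = InvRound(s_2, k_1) = 0xEDFB63
s_4 = InvRound(s_3, k_0) = 0x149EDF

0x149EDF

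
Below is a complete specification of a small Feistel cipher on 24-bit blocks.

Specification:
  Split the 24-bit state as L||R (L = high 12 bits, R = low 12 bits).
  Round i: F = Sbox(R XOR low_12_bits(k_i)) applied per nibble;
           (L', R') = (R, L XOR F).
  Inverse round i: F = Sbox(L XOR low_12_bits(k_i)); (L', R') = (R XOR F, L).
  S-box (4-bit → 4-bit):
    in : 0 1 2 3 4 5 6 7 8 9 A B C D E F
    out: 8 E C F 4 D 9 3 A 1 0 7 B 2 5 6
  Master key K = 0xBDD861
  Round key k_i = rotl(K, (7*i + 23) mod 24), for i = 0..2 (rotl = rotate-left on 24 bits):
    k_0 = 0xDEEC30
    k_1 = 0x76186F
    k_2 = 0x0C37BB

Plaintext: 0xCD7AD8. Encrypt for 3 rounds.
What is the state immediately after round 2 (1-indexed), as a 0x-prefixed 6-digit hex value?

0x58D884

s_0 = plaintext = 0xCD7AD8
s_1 = Round(s_0, k_0) = 0xAD858D
s_2 = Round(s_1, k_1) = 0x58D884
s_3 = Round(s_2, k_2) = 0x88437B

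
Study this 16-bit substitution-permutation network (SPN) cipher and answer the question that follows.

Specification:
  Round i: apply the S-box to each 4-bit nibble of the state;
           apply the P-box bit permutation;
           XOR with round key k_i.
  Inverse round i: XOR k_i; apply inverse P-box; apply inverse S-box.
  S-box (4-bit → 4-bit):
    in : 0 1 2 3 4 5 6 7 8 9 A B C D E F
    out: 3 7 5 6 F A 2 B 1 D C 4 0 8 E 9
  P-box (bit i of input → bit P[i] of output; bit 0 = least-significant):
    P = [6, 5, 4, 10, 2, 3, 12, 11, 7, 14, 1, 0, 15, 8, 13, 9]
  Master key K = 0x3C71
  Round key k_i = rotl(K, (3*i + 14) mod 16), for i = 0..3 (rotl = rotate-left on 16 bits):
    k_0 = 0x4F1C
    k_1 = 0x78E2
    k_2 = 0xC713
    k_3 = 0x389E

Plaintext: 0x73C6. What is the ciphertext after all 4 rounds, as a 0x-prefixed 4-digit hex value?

0x1B22

s_0 = plaintext = 0x73C6
s_1 = Round(s_0, k_0) = 0x8C3E
s_2 = Round(s_1, k_1) = 0xECDA
s_3 = Round(s_2, k_2) = 0xE803
s_4 = Round(s_3, k_3) = 0x1B22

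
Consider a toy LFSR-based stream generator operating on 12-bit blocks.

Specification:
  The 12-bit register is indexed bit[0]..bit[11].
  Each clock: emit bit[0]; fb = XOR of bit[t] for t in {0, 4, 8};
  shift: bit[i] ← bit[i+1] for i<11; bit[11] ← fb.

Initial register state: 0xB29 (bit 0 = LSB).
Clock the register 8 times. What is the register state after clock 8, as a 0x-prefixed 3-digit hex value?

reg_0 = 0xB29
clock 1: out=1, reg = 0x594
clock 2: out=0, reg = 0x2CA
clock 3: out=0, reg = 0x165
clock 4: out=1, reg = 0x0B2
clock 5: out=0, reg = 0x859
clock 6: out=1, reg = 0x42C
clock 7: out=0, reg = 0x216
clock 8: out=0, reg = 0x90B

0x90B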